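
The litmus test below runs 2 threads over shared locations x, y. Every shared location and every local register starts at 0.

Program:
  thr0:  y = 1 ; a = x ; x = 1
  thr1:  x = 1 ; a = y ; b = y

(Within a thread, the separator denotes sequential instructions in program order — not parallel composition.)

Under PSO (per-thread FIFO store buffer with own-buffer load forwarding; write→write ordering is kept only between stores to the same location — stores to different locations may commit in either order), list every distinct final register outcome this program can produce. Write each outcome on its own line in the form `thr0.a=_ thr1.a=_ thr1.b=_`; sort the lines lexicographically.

outcome vector order: (thr0.a,thr1.a,thr1.b)
|PSO outcomes| = 6

thr0.a=0 thr1.a=0 thr1.b=0
thr0.a=0 thr1.a=0 thr1.b=1
thr0.a=0 thr1.a=1 thr1.b=1
thr0.a=1 thr1.a=0 thr1.b=0
thr0.a=1 thr1.a=0 thr1.b=1
thr0.a=1 thr1.a=1 thr1.b=1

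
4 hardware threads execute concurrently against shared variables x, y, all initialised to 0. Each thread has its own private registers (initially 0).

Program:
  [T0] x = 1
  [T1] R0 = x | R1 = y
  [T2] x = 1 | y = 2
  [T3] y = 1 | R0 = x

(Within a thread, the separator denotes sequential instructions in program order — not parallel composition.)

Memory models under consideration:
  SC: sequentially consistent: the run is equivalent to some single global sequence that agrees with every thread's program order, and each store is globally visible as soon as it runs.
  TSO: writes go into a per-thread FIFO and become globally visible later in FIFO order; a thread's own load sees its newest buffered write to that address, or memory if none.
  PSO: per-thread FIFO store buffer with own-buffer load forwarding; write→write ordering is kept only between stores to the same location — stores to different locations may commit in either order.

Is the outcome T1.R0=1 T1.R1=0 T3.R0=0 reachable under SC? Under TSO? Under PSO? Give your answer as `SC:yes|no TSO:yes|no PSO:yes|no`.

SC:no TSO:yes PSO:yes

outcome vector order: (T1.R0,T1.R1,T3.R0)
SC: 11 outcomes — {0/0/0 0/0/1 0/1/0 0/1/1 0/2/0 0/2/1 1/0/1 1/1/0 1/1/1 1/2/0 1/2/1}
TSO: 12 outcomes — {0/0/0 0/0/1 0/1/0 0/1/1 0/2/0 0/2/1 1/0/0 1/0/1 1/1/0 1/1/1 1/2/0 1/2/1}
PSO: 12 outcomes — {0/0/0 0/0/1 0/1/0 0/1/1 0/2/0 0/2/1 1/0/0 1/0/1 1/1/0 1/1/1 1/2/0 1/2/1}
target 1/0/0 ∈ {TSO,PSO}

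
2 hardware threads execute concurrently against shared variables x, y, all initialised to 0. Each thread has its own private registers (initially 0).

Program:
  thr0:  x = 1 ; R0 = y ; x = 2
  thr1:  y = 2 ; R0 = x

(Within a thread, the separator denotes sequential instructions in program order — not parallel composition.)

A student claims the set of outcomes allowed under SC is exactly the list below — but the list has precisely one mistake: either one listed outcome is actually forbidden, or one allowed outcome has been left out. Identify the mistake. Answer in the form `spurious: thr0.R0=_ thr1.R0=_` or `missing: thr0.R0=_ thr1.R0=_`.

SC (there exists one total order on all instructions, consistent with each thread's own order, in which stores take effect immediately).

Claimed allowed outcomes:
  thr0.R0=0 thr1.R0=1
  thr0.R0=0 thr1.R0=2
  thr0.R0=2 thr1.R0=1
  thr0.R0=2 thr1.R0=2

missing: thr0.R0=2 thr1.R0=0

outcome vector order: (thr0.R0,thr1.R0)
under SC → <0 1>, <0 2>, <2 0>, <2 1>, <2 2>
SC∖claimed = {<2 0>}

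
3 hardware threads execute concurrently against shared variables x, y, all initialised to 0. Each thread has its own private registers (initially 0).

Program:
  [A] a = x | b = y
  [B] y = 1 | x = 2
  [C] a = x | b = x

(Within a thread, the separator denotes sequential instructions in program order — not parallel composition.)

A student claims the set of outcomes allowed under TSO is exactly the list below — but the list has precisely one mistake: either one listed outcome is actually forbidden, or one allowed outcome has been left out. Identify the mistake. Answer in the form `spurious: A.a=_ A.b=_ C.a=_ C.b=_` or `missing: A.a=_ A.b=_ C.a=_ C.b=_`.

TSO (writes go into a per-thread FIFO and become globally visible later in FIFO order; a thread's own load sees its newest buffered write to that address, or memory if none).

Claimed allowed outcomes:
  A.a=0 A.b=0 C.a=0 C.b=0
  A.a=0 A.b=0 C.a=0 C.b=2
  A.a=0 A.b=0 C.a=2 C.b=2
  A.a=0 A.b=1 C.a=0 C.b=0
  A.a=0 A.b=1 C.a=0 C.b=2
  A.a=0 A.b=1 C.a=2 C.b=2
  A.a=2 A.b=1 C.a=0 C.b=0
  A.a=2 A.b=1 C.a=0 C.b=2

missing: A.a=2 A.b=1 C.a=2 C.b=2

outcome vector order: (A.a,A.b,C.a,C.b)
under TSO → 0000, 0002, 0022, 0100, 0102, 0122, 2100, 2102, 2122
TSO∖claimed = {2122}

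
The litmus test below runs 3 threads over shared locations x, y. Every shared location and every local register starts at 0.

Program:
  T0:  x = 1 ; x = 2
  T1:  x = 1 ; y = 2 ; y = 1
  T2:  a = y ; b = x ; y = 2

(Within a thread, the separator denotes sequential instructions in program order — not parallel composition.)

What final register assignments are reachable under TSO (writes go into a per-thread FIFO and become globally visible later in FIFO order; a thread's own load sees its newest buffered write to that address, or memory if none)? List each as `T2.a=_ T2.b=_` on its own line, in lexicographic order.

outcome vector order: (T2.a,T2.b)
|TSO outcomes| = 7

T2.a=0 T2.b=0
T2.a=0 T2.b=1
T2.a=0 T2.b=2
T2.a=1 T2.b=1
T2.a=1 T2.b=2
T2.a=2 T2.b=1
T2.a=2 T2.b=2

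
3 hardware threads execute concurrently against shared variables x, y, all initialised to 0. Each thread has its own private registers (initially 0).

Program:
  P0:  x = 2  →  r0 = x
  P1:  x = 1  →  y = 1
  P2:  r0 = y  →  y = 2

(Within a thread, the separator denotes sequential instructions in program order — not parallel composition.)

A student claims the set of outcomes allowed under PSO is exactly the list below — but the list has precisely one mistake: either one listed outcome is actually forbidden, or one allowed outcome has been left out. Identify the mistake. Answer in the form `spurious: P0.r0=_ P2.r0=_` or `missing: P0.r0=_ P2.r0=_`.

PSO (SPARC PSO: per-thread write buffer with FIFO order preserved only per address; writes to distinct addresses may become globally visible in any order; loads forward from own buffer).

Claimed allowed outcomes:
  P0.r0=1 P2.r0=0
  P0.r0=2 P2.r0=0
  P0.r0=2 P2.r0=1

outcome vector order: (P0.r0,P2.r0)
PSO (4): <1 0> <1 1> <2 0> <2 1>
PSO∖claimed = {<1 1>}

missing: P0.r0=1 P2.r0=1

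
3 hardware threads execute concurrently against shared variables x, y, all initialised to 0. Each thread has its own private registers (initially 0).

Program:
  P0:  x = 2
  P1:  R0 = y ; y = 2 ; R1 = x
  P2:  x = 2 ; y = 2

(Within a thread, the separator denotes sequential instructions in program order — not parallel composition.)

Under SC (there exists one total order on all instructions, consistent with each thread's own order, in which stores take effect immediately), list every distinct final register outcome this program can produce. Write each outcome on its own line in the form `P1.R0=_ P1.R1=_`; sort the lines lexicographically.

P1.R0=0 P1.R1=0
P1.R0=0 P1.R1=2
P1.R0=2 P1.R1=2

outcome vector order: (P1.R0,P1.R1)
|SC outcomes| = 3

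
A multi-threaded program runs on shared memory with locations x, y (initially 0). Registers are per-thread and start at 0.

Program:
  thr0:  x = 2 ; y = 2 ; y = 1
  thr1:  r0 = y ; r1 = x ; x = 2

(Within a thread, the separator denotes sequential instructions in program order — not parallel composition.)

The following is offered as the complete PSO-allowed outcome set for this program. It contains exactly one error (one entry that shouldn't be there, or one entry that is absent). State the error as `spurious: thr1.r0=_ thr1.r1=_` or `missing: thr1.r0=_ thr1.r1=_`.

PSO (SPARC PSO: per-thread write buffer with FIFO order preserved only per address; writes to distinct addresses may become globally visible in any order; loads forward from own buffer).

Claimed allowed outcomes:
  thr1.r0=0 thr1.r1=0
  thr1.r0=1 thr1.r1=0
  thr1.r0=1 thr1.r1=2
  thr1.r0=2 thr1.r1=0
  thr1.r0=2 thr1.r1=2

outcome vector order: (thr1.r0,thr1.r1)
[PSO] allowed = {(0,0) (0,2) (1,0) (1,2) (2,0) (2,2)}
PSO∖claimed = {(0,2)}

missing: thr1.r0=0 thr1.r1=2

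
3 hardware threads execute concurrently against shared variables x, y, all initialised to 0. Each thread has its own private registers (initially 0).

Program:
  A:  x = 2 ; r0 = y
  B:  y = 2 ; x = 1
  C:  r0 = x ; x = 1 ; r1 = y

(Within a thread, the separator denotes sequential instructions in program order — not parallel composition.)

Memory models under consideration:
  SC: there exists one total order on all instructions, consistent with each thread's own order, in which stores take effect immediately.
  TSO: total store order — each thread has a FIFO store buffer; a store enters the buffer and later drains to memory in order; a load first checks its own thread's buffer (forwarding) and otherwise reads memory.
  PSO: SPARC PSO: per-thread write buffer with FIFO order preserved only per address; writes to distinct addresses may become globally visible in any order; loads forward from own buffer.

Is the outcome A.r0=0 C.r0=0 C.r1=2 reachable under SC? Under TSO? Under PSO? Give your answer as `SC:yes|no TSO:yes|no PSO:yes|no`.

SC:yes TSO:yes PSO:yes

outcome vector order: (A.r0,C.r0,C.r1)
under SC → 0/0/0 0/0/2 0/1/2 0/2/0 0/2/2 2/0/0 2/0/2 2/1/2 2/2/0 2/2/2
under TSO → 0/0/0 0/0/2 0/1/2 0/2/0 0/2/2 2/0/0 2/0/2 2/1/2 2/2/0 2/2/2
under PSO → 0/0/0 0/0/2 0/1/0 0/1/2 0/2/0 0/2/2 2/0/0 2/0/2 2/1/0 2/1/2 2/2/0 2/2/2
target 0/0/2 ∈ {SC,TSO,PSO}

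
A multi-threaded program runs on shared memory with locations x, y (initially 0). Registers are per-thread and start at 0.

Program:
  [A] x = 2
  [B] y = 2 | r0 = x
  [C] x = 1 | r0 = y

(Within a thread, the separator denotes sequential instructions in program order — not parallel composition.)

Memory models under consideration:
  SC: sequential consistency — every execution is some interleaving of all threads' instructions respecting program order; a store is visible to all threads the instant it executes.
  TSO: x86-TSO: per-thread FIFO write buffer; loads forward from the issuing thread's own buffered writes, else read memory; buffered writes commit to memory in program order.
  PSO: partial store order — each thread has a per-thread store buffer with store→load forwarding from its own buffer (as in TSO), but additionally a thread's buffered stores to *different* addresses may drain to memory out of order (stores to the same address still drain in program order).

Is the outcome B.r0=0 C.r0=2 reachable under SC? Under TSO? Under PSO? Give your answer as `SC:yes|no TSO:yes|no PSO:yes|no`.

SC:yes TSO:yes PSO:yes

outcome vector order: (B.r0,C.r0)
SC: 5 outcomes — {02; 10; 12; 20; 22}
TSO: 6 outcomes — {00; 02; 10; 12; 20; 22}
PSO: 6 outcomes — {00; 02; 10; 12; 20; 22}
target 02 ∈ {SC,TSO,PSO}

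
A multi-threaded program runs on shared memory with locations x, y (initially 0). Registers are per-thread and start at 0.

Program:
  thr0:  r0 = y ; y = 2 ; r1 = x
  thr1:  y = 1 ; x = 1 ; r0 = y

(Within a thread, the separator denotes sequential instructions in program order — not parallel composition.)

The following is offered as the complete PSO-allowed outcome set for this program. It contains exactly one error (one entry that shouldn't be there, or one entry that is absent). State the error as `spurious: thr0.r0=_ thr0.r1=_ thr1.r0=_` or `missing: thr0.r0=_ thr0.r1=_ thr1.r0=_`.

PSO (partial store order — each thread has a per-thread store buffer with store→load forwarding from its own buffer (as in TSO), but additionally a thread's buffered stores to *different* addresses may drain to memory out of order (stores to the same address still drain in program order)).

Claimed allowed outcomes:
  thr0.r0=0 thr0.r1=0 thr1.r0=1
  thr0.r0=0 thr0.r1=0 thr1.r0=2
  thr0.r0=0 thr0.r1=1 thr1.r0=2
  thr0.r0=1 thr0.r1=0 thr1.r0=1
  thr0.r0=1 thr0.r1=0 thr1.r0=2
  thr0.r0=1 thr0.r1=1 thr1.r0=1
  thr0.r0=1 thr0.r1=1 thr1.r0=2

missing: thr0.r0=0 thr0.r1=1 thr1.r0=1

outcome vector order: (thr0.r0,thr0.r1,thr1.r0)
PSO (8): 001; 002; 011; 012; 101; 102; 111; 112
PSO∖claimed = {011}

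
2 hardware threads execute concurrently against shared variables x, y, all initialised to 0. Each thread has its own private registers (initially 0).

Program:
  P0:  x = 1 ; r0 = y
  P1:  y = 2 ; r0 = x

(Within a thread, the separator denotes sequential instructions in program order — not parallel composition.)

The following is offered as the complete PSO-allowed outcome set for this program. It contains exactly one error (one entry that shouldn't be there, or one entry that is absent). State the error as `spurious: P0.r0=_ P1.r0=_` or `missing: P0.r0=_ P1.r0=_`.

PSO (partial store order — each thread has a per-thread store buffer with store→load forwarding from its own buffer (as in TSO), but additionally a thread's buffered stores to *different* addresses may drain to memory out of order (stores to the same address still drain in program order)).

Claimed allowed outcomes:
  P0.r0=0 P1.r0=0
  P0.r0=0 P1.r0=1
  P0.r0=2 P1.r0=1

missing: P0.r0=2 P1.r0=0

outcome vector order: (P0.r0,P1.r0)
PSO (4): 00 01 20 21
PSO∖claimed = {20}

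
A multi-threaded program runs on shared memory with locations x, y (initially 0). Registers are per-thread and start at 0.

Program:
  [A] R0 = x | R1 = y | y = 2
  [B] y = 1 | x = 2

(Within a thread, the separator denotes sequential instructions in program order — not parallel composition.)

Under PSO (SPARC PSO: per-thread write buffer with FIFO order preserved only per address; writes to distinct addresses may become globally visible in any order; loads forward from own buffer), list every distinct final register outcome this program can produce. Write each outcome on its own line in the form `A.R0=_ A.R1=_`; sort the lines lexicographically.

outcome vector order: (A.R0,A.R1)
|PSO outcomes| = 4

A.R0=0 A.R1=0
A.R0=0 A.R1=1
A.R0=2 A.R1=0
A.R0=2 A.R1=1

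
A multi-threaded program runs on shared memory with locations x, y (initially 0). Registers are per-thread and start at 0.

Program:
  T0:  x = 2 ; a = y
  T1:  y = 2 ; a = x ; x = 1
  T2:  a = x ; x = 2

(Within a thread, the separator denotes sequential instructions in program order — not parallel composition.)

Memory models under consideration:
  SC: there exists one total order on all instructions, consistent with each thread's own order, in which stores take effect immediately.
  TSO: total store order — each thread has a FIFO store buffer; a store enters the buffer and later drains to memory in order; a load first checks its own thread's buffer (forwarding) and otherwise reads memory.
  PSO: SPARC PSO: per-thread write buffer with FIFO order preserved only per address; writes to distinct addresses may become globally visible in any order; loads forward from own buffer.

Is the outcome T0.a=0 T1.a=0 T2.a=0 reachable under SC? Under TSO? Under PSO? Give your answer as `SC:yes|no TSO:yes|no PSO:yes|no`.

outcome vector order: (T0.a,T1.a,T2.a)
under SC → 0/2/0 0/2/1 0/2/2 2/0/0 2/0/1 2/0/2 2/2/0 2/2/1 2/2/2
under TSO → 0/0/0 0/0/1 0/0/2 0/2/0 0/2/1 0/2/2 2/0/0 2/0/1 2/0/2 2/2/0 2/2/1 2/2/2
under PSO → 0/0/0 0/0/1 0/0/2 0/2/0 0/2/1 0/2/2 2/0/0 2/0/1 2/0/2 2/2/0 2/2/1 2/2/2
target 0/0/0 ∈ {TSO,PSO}

SC:no TSO:yes PSO:yes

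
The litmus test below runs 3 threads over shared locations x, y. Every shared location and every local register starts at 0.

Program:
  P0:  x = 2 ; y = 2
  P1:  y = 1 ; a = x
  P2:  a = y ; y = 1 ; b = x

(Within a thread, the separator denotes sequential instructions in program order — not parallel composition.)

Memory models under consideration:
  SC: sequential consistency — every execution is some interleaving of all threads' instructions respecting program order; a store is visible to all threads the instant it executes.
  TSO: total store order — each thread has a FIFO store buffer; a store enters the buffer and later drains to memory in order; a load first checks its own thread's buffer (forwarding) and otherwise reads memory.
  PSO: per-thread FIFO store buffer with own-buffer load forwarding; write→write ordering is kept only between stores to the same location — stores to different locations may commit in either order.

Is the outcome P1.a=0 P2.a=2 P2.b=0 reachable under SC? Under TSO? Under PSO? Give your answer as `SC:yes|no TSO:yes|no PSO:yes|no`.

SC:no TSO:no PSO:yes

outcome vector order: (P1.a,P2.a,P2.b)
under SC → <0 0 0>; <0 0 2>; <0 1 0>; <0 1 2>; <0 2 2>; <2 0 0>; <2 0 2>; <2 1 0>; <2 1 2>; <2 2 2>
under TSO → <0 0 0>; <0 0 2>; <0 1 0>; <0 1 2>; <0 2 2>; <2 0 0>; <2 0 2>; <2 1 0>; <2 1 2>; <2 2 2>
under PSO → <0 0 0>; <0 0 2>; <0 1 0>; <0 1 2>; <0 2 0>; <0 2 2>; <2 0 0>; <2 0 2>; <2 1 0>; <2 1 2>; <2 2 0>; <2 2 2>
target <0 2 0> ∈ {PSO}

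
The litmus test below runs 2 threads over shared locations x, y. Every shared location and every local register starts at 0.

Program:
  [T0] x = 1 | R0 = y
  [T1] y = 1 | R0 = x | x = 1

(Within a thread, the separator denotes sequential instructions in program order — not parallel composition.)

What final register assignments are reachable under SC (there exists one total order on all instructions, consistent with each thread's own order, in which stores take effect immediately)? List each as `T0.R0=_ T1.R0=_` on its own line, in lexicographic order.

outcome vector order: (T0.R0,T1.R0)
|SC outcomes| = 3

T0.R0=0 T1.R0=1
T0.R0=1 T1.R0=0
T0.R0=1 T1.R0=1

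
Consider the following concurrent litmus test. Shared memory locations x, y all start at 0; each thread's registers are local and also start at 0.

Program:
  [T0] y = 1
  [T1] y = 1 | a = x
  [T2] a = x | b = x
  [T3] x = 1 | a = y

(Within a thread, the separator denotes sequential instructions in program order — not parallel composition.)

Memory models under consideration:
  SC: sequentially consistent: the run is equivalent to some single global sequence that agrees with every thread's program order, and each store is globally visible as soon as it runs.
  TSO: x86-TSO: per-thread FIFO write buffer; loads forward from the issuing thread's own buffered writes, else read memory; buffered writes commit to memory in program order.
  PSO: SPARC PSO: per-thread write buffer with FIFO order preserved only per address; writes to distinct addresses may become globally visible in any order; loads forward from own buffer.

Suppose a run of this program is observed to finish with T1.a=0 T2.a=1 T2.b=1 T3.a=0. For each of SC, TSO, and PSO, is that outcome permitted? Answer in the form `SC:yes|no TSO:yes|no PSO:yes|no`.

SC:no TSO:yes PSO:yes

outcome vector order: (T1.a,T2.a,T2.b,T3.a)
[SC] allowed = {<0 0 0 1>, <0 0 1 1>, <0 1 1 1>, <1 0 0 0>, <1 0 0 1>, <1 0 1 0>, <1 0 1 1>, <1 1 1 0>, <1 1 1 1>}
[TSO] allowed = {<0 0 0 0>, <0 0 0 1>, <0 0 1 0>, <0 0 1 1>, <0 1 1 0>, <0 1 1 1>, <1 0 0 0>, <1 0 0 1>, <1 0 1 0>, <1 0 1 1>, <1 1 1 0>, <1 1 1 1>}
[PSO] allowed = {<0 0 0 0>, <0 0 0 1>, <0 0 1 0>, <0 0 1 1>, <0 1 1 0>, <0 1 1 1>, <1 0 0 0>, <1 0 0 1>, <1 0 1 0>, <1 0 1 1>, <1 1 1 0>, <1 1 1 1>}
target <0 1 1 0> ∈ {TSO,PSO}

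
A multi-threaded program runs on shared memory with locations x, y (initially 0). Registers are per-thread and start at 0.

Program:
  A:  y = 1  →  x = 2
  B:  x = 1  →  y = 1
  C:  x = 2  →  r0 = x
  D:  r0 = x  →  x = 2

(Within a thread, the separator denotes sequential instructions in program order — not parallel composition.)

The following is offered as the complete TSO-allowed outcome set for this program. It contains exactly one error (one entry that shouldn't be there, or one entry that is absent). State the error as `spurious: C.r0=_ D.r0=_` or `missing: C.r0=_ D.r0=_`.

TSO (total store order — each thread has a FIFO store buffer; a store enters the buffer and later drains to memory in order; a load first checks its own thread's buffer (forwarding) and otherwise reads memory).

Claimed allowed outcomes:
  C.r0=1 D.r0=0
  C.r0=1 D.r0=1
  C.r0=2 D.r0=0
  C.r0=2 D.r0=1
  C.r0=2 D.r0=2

missing: C.r0=1 D.r0=2

outcome vector order: (C.r0,D.r0)
[TSO] allowed = {1/0 1/1 1/2 2/0 2/1 2/2}
TSO∖claimed = {1/2}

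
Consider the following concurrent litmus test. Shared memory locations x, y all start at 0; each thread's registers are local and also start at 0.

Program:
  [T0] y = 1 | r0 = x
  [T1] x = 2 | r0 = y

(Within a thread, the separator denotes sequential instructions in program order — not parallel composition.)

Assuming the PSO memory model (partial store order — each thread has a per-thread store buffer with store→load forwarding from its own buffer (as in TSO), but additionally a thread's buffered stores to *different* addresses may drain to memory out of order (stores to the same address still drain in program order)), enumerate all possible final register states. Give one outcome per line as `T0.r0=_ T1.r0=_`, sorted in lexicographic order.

T0.r0=0 T1.r0=0
T0.r0=0 T1.r0=1
T0.r0=2 T1.r0=0
T0.r0=2 T1.r0=1

outcome vector order: (T0.r0,T1.r0)
|PSO outcomes| = 4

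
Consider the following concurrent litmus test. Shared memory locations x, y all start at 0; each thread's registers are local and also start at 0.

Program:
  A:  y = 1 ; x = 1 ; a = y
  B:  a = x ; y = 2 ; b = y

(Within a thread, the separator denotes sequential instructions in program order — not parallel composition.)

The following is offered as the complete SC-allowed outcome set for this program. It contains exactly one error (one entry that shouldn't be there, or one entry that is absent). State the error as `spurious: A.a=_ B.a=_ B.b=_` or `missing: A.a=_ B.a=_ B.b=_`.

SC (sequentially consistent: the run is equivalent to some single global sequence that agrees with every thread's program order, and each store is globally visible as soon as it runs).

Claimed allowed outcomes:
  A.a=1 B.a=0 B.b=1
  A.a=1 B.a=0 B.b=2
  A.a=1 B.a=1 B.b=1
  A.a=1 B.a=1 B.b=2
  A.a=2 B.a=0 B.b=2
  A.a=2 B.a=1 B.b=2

outcome vector order: (A.a,B.a,B.b)
SC (5): (1,0,1), (1,0,2), (1,1,2), (2,0,2), (2,1,2)
claimed∖SC = {(1,1,1)}

spurious: A.a=1 B.a=1 B.b=1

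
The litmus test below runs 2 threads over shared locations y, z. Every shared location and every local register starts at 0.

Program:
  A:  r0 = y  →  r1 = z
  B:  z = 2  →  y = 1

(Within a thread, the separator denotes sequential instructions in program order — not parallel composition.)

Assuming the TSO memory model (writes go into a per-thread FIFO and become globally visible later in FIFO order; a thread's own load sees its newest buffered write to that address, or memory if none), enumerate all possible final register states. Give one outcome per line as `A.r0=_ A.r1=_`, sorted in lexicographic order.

outcome vector order: (A.r0,A.r1)
|TSO outcomes| = 3

A.r0=0 A.r1=0
A.r0=0 A.r1=2
A.r0=1 A.r1=2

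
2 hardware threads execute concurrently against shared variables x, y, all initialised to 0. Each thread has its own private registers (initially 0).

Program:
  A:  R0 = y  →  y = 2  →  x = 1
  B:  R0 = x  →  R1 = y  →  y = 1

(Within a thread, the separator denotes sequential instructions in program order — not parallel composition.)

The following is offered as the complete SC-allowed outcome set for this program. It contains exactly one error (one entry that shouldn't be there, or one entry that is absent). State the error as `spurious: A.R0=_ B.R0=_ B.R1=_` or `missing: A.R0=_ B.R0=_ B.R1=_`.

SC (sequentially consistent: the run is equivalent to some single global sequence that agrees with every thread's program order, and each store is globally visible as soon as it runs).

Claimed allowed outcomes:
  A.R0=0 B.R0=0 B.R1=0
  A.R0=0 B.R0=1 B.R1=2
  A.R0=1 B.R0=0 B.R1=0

outcome vector order: (A.R0,B.R0,B.R1)
SC (4): <0 0 0> <0 0 2> <0 1 2> <1 0 0>
SC∖claimed = {<0 0 2>}

missing: A.R0=0 B.R0=0 B.R1=2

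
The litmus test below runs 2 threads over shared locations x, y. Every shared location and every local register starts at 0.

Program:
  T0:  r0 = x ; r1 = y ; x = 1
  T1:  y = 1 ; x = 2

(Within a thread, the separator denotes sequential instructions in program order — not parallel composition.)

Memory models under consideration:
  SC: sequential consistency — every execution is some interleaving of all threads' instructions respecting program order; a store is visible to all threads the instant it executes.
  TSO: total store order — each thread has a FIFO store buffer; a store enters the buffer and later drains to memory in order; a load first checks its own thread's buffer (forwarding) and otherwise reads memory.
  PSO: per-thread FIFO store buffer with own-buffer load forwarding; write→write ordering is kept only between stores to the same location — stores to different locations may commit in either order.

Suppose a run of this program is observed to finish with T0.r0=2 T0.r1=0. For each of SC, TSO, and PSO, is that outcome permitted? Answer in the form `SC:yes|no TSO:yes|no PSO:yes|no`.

outcome vector order: (T0.r0,T0.r1)
SC (3): <0 0>; <0 1>; <2 1>
TSO (3): <0 0>; <0 1>; <2 1>
PSO (4): <0 0>; <0 1>; <2 0>; <2 1>
target <2 0> ∈ {PSO}

SC:no TSO:no PSO:yes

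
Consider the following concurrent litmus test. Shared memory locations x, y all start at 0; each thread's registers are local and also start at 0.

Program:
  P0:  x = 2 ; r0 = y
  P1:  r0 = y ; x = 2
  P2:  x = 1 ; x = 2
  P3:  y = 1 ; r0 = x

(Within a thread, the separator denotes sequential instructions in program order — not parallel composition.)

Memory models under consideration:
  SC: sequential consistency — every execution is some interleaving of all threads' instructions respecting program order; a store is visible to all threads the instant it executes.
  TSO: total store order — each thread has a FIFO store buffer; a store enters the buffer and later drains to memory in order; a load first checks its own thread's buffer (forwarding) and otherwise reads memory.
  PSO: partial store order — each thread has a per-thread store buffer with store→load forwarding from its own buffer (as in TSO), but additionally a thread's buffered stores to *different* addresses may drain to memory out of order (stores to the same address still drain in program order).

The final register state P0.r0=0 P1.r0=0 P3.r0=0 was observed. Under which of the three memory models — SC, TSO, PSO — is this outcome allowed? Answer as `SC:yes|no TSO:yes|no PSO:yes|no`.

SC:no TSO:yes PSO:yes

outcome vector order: (P0.r0,P1.r0,P3.r0)
[SC] allowed = {<0 0 1>, <0 0 2>, <0 1 1>, <0 1 2>, <1 0 0>, <1 0 1>, <1 0 2>, <1 1 0>, <1 1 1>, <1 1 2>}
[TSO] allowed = {<0 0 0>, <0 0 1>, <0 0 2>, <0 1 0>, <0 1 1>, <0 1 2>, <1 0 0>, <1 0 1>, <1 0 2>, <1 1 0>, <1 1 1>, <1 1 2>}
[PSO] allowed = {<0 0 0>, <0 0 1>, <0 0 2>, <0 1 0>, <0 1 1>, <0 1 2>, <1 0 0>, <1 0 1>, <1 0 2>, <1 1 0>, <1 1 1>, <1 1 2>}
target <0 0 0> ∈ {TSO,PSO}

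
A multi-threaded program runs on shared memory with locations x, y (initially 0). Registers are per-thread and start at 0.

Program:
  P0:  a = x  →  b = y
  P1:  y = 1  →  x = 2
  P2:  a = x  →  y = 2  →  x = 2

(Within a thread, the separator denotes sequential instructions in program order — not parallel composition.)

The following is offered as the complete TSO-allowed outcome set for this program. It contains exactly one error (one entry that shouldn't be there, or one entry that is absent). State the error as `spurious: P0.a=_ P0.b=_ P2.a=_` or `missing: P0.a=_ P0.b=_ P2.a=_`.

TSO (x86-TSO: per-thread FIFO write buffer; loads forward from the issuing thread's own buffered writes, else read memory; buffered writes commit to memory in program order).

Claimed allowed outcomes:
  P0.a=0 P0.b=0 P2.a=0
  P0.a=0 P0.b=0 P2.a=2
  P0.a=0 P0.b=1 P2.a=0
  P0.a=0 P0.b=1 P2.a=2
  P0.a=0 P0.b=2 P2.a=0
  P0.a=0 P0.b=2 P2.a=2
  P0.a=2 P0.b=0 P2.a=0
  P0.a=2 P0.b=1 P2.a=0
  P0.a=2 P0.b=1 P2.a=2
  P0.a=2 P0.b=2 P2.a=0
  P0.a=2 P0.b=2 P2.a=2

outcome vector order: (P0.a,P0.b,P2.a)
TSO (10): 0/0/0, 0/0/2, 0/1/0, 0/1/2, 0/2/0, 0/2/2, 2/1/0, 2/1/2, 2/2/0, 2/2/2
claimed∖TSO = {2/0/0}

spurious: P0.a=2 P0.b=0 P2.a=0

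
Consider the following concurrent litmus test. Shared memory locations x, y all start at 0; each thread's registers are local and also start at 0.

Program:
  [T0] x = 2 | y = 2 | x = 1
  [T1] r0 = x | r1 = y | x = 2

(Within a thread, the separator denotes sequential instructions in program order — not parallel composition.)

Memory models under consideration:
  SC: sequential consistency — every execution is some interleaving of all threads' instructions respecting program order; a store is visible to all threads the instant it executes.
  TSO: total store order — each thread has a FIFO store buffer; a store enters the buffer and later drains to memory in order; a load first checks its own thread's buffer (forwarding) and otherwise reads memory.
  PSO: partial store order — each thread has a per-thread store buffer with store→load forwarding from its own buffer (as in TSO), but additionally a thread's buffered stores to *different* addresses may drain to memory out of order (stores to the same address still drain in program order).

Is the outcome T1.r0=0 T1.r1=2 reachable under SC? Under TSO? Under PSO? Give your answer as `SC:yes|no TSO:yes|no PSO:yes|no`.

SC:yes TSO:yes PSO:yes

outcome vector order: (T1.r0,T1.r1)
SC: 5 outcomes — {00, 02, 12, 20, 22}
TSO: 5 outcomes — {00, 02, 12, 20, 22}
PSO: 6 outcomes — {00, 02, 10, 12, 20, 22}
target 02 ∈ {SC,TSO,PSO}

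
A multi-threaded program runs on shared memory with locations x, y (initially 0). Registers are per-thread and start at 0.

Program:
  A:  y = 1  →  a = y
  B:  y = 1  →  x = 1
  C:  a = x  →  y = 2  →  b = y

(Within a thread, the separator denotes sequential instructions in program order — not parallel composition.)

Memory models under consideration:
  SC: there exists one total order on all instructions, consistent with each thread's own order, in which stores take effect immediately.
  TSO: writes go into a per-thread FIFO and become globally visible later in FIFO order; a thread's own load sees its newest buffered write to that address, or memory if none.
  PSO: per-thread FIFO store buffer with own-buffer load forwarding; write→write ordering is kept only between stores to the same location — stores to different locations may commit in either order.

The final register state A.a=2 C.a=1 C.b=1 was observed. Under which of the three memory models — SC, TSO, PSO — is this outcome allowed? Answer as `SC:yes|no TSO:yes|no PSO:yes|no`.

SC:no TSO:no PSO:yes

outcome vector order: (A.a,C.a,C.b)
SC: 7 outcomes — {<1 0 1>, <1 0 2>, <1 1 1>, <1 1 2>, <2 0 1>, <2 0 2>, <2 1 2>}
TSO: 7 outcomes — {<1 0 1>, <1 0 2>, <1 1 1>, <1 1 2>, <2 0 1>, <2 0 2>, <2 1 2>}
PSO: 8 outcomes — {<1 0 1>, <1 0 2>, <1 1 1>, <1 1 2>, <2 0 1>, <2 0 2>, <2 1 1>, <2 1 2>}
target <2 1 1> ∈ {PSO}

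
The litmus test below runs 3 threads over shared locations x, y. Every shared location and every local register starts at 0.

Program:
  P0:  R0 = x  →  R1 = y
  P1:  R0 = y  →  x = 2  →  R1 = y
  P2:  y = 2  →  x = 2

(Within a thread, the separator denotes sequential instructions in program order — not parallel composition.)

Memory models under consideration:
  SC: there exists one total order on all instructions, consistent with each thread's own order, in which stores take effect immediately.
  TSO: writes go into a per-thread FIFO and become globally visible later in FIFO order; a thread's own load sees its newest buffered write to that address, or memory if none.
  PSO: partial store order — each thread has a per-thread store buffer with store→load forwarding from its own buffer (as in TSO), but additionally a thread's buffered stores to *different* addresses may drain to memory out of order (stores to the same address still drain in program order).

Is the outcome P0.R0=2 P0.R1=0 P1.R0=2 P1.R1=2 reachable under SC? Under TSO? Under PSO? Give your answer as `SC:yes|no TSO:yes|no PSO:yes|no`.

SC:no TSO:no PSO:yes

outcome vector order: (P0.R0,P0.R1,P1.R0,P1.R1)
under SC → (0,0,0,0); (0,0,0,2); (0,0,2,2); (0,2,0,0); (0,2,0,2); (0,2,2,2); (2,0,0,0); (2,0,0,2); (2,2,0,0); (2,2,0,2); (2,2,2,2)
under TSO → (0,0,0,0); (0,0,0,2); (0,0,2,2); (0,2,0,0); (0,2,0,2); (0,2,2,2); (2,0,0,0); (2,0,0,2); (2,2,0,0); (2,2,0,2); (2,2,2,2)
under PSO → (0,0,0,0); (0,0,0,2); (0,0,2,2); (0,2,0,0); (0,2,0,2); (0,2,2,2); (2,0,0,0); (2,0,0,2); (2,0,2,2); (2,2,0,0); (2,2,0,2); (2,2,2,2)
target (2,0,2,2) ∈ {PSO}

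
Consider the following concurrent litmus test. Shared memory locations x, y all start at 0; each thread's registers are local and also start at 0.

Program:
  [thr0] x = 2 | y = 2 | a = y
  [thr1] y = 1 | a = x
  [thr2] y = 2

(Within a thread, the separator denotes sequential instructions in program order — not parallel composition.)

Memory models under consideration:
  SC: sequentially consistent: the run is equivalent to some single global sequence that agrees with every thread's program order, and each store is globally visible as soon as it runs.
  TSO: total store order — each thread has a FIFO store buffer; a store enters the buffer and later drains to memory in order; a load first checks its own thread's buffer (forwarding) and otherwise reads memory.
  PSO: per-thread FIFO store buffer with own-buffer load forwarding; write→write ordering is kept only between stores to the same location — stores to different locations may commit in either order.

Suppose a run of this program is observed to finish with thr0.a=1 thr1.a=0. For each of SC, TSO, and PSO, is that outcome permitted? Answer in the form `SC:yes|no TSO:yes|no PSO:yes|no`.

SC:no TSO:yes PSO:yes

outcome vector order: (thr0.a,thr1.a)
[SC] allowed = {1/2 2/0 2/2}
[TSO] allowed = {1/0 1/2 2/0 2/2}
[PSO] allowed = {1/0 1/2 2/0 2/2}
target 1/0 ∈ {TSO,PSO}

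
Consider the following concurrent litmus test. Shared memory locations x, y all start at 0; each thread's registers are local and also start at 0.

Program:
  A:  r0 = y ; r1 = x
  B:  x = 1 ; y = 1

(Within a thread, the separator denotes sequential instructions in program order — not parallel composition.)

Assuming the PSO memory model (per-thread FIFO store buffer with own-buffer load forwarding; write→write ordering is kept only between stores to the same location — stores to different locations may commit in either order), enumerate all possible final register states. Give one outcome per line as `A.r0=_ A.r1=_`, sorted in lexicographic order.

outcome vector order: (A.r0,A.r1)
|PSO outcomes| = 4

A.r0=0 A.r1=0
A.r0=0 A.r1=1
A.r0=1 A.r1=0
A.r0=1 A.r1=1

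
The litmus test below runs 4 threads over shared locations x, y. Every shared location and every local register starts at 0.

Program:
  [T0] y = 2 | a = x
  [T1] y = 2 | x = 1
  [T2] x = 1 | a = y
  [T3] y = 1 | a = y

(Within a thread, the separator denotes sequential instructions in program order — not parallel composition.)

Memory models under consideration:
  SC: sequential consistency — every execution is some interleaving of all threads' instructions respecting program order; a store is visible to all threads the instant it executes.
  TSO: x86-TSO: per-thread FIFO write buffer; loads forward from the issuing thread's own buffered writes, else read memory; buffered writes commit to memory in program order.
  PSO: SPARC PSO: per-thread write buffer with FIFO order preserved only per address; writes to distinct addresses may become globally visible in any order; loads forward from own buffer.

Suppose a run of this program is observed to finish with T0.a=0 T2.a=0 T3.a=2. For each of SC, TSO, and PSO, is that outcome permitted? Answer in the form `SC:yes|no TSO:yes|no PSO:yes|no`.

SC:no TSO:yes PSO:yes

outcome vector order: (T0.a,T2.a,T3.a)
SC: 10 outcomes — {0/1/1 0/1/2 0/2/1 0/2/2 1/0/1 1/0/2 1/1/1 1/1/2 1/2/1 1/2/2}
TSO: 12 outcomes — {0/0/1 0/0/2 0/1/1 0/1/2 0/2/1 0/2/2 1/0/1 1/0/2 1/1/1 1/1/2 1/2/1 1/2/2}
PSO: 12 outcomes — {0/0/1 0/0/2 0/1/1 0/1/2 0/2/1 0/2/2 1/0/1 1/0/2 1/1/1 1/1/2 1/2/1 1/2/2}
target 0/0/2 ∈ {TSO,PSO}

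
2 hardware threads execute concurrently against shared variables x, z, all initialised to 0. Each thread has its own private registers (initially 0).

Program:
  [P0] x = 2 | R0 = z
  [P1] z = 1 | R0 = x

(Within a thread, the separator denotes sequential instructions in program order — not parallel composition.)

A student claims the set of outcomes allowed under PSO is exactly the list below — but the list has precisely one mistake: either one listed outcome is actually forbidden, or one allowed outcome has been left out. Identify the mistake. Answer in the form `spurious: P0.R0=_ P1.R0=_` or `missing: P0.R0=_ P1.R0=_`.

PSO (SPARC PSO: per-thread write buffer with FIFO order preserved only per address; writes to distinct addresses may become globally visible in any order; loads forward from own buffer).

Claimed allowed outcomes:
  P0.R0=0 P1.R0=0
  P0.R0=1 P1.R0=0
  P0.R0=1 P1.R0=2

missing: P0.R0=0 P1.R0=2

outcome vector order: (P0.R0,P1.R0)
PSO: 4 outcomes — {<0 0> <0 2> <1 0> <1 2>}
PSO∖claimed = {<0 2>}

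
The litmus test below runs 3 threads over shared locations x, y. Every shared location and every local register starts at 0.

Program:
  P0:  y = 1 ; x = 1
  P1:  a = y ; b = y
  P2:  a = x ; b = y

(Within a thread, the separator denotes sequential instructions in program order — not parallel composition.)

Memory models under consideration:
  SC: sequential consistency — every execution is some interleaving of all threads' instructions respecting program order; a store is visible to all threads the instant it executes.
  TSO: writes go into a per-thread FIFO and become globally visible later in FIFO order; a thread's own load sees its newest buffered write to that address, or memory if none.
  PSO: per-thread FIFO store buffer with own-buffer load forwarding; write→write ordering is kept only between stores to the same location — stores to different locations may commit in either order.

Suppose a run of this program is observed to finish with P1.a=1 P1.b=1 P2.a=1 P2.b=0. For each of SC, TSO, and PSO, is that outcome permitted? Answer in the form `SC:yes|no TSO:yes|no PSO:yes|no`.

SC:no TSO:no PSO:yes

outcome vector order: (P1.a,P1.b,P2.a,P2.b)
SC (9): 0/0/0/0; 0/0/0/1; 0/0/1/1; 0/1/0/0; 0/1/0/1; 0/1/1/1; 1/1/0/0; 1/1/0/1; 1/1/1/1
TSO (9): 0/0/0/0; 0/0/0/1; 0/0/1/1; 0/1/0/0; 0/1/0/1; 0/1/1/1; 1/1/0/0; 1/1/0/1; 1/1/1/1
PSO (12): 0/0/0/0; 0/0/0/1; 0/0/1/0; 0/0/1/1; 0/1/0/0; 0/1/0/1; 0/1/1/0; 0/1/1/1; 1/1/0/0; 1/1/0/1; 1/1/1/0; 1/1/1/1
target 1/1/1/0 ∈ {PSO}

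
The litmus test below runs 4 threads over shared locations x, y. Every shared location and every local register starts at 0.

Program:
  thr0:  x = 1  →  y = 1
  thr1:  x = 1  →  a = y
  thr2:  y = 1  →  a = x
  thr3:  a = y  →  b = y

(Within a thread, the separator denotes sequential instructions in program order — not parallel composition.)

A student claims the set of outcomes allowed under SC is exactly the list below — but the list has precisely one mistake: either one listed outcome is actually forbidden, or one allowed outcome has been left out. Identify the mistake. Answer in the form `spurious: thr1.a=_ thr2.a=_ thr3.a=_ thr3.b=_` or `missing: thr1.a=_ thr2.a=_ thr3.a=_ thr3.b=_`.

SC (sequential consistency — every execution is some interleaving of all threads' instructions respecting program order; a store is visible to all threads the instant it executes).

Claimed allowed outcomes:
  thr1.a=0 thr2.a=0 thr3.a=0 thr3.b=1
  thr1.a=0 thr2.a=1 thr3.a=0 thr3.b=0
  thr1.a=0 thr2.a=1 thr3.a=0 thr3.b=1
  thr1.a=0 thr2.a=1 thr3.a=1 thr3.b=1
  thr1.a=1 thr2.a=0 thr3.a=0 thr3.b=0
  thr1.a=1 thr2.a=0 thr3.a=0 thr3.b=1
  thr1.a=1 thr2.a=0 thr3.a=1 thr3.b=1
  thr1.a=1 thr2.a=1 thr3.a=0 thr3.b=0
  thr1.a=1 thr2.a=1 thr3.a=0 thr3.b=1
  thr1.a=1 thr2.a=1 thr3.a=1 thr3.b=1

outcome vector order: (thr1.a,thr2.a,thr3.a,thr3.b)
under SC → 0100; 0101; 0111; 1000; 1001; 1011; 1100; 1101; 1111
claimed∖SC = {0001}

spurious: thr1.a=0 thr2.a=0 thr3.a=0 thr3.b=1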